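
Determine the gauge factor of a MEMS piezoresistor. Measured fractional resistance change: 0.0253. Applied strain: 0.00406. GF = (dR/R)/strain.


Step 1: Identify values.
dR/R = 0.0253, strain = 0.00406
Step 2: GF = (dR/R) / strain = 0.0253 / 0.00406
GF = 6.2


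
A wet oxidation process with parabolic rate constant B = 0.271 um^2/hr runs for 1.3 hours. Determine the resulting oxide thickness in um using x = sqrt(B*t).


Step 1: Compute B*t = 0.271 * 1.3 = 0.3523
Step 2: x = sqrt(0.3523)
x = 0.594 um


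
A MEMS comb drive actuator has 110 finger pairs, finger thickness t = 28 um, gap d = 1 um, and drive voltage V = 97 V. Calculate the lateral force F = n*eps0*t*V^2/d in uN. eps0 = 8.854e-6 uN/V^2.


Step 1: Parameters: n=110, eps0=8.854e-6 uN/V^2, t=28 um, V=97 V, d=1 um
Step 2: V^2 = 9409
Step 3: F = 110 * 8.854e-6 * 28 * 9409 / 1
F = 256.586 uN


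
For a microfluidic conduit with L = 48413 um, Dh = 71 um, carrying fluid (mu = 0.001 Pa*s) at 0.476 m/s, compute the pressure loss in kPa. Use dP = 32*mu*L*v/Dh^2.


Step 1: Convert to SI: L = 48413e-6 m, Dh = 71e-6 m
Step 2: dP = 32 * 0.001 * 48413e-6 * 0.476 / (71e-6)^2
Step 3: dP = 146285.82 Pa
Step 4: Convert to kPa: dP = 146.29 kPa


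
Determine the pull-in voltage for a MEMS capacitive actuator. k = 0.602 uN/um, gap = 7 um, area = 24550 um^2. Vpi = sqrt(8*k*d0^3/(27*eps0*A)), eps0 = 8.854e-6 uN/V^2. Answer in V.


Step 1: Compute numerator: 8 * k * d0^3 = 8 * 0.602 * 7^3 = 1651.888
Step 2: Compute denominator: 27 * eps0 * A = 27 * 8.854e-6 * 24550 = 5.868874
Step 3: Vpi = sqrt(1651.888 / 5.868874)
Vpi = 16.78 V


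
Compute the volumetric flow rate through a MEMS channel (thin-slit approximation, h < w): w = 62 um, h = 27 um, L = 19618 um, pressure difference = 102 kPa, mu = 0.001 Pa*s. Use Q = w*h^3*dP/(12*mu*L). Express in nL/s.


Step 1: Convert all dimensions to SI (meters).
w = 62e-6 m, h = 27e-6 m, L = 19618e-6 m, dP = 102e3 Pa
Step 2: Q = w * h^3 * dP / (12 * mu * L)
Q = 62e-6 * (27e-6)^3 * 102e3 / (12 * 0.001 * 19618e-6) = 5.287461e-10 m^3/s
Step 3: Convert Q from m^3/s to nL/s (1 m^3 = 1e12 nL, so multiply by 1e12).
Q = 528.746 nL/s


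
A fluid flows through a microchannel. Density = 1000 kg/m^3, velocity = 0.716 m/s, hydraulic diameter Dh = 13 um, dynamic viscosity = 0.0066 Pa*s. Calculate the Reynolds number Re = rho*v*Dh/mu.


Step 1: Convert Dh to meters: Dh = 13e-6 m
Step 2: Re = rho * v * Dh / mu
Re = 1000 * 0.716 * 13e-6 / 0.0066
Re = 1.41


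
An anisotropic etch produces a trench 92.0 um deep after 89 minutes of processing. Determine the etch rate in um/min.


Step 1: Etch rate = depth / time
Step 2: rate = 92.0 / 89
rate = 1.034 um/min


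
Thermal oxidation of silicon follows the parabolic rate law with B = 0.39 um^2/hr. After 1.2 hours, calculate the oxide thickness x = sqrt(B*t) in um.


Step 1: Compute B*t = 0.39 * 1.2 = 0.468
Step 2: x = sqrt(0.468)
x = 0.684 um


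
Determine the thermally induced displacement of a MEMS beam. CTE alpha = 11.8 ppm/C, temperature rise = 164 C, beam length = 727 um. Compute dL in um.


Step 1: Convert CTE: alpha = 11.8 ppm/C = 11.8e-6 /C
Step 2: dL = 11.8e-6 * 164 * 727
dL = 1.4069 um


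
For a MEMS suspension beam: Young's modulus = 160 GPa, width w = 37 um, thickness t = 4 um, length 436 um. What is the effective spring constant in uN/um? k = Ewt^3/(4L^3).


Step 1: Convert E to consistent units (1 GPa = 1000 uN/um^2).
E = 160 GPa = 160000 uN/um^2
Step 2: Compute t^3 = 4^3 = 64
Step 3: Compute L^3 = 436^3 = 82881856
Step 4: k = 160000 * 37 * 64 / (4 * 82881856)
k = 1.1428 uN/um


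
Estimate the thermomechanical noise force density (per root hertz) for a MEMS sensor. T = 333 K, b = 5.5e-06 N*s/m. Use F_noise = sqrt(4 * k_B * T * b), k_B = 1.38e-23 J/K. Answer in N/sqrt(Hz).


Step 1: Compute 4 * k_B * T * b
= 4 * 1.38e-23 * 333 * 5.5e-06
= 1.0110e-25 N^2/Hz
Step 2: F_noise = sqrt(1.0110e-25)
F_noise = 3.18e-13 N/sqrt(Hz)


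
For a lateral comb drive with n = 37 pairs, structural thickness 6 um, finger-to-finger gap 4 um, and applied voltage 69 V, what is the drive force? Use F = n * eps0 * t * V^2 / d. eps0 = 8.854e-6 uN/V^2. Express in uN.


Step 1: Parameters: n=37, eps0=8.854e-6 uN/V^2, t=6 um, V=69 V, d=4 um
Step 2: V^2 = 4761
Step 3: F = 37 * 8.854e-6 * 6 * 4761 / 4
F = 2.34 uN


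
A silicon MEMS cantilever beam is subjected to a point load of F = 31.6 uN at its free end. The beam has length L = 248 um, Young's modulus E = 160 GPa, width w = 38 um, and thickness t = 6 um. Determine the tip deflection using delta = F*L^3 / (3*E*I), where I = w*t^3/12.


Step 1: Calculate the second moment of area.
I = w * t^3 / 12 = 38 * 6^3 / 12 = 684.0 um^4
Step 2: Convert E to consistent units (1 GPa = 1000 uN/um^2).
E = 160 GPa = 160000 uN/um^2
Step 3: Calculate tip deflection.
delta = F * L^3 / (3 * E * I)
delta = 31.6 * 248^3 / (3 * 160000 * 684.0)
delta = 1.4681 um


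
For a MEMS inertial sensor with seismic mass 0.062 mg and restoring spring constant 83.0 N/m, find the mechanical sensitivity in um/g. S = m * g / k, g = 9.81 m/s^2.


Step 1: Convert mass: m = 0.062 mg = 6.20e-08 kg
Step 2: S = m * g / k = 6.20e-08 * 9.81 / 83.0
Step 3: S = 7.33e-09 m/g
Step 4: Convert to um/g: S = 0.007 um/g


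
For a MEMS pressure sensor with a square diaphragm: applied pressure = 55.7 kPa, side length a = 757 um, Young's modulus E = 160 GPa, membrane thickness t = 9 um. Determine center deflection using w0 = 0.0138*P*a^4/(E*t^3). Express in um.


Step 1: Convert pressure to compatible units (E is in GPa, so P in GPa).
P = 55.7 kPa = 55.7e-6 GPa
Step 2: Compute numerator: 0.0138 * P * a^4.
a^4 = 757^4 = 328385156401
numerator = 0.0138 * 55.7e-6 * 328385156401 = 2.524165e+05
Step 3: Compute denominator: E * t^3 = 160 * 9^3 = 116640
Step 4: w0 = numerator / denominator = 2.524165e+05 / 116640 = 2.1641 um


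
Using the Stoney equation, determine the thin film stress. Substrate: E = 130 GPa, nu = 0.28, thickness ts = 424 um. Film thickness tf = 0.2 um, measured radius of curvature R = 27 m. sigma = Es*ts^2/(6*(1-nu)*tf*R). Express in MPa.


Step 1: Compute numerator: Es * ts^2 = 130 * 424^2 = 23370880 (GPa*um^2)
Step 2: Compute denominator (R in um): 6*(1-nu)*tf*R = 6*0.72*0.2*27e6 = 23328000.0 (um^2)
Step 3: sigma (GPa) = 23370880 / 23328000.0 = 1.001838e+00 GPa
Step 4: Convert to MPa (x1000): sigma = 1001.8 MPa


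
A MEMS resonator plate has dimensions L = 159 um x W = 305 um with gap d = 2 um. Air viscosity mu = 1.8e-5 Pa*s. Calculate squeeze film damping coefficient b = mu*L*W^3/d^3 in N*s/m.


Step 1: Convert to SI.
L = 159e-6 m, W = 305e-6 m, d = 2e-6 m
Step 2: W^3 = (305e-6)^3 = 2.84e-11 m^3
Step 3: d^3 = (2e-6)^3 = 8.00e-18 m^3
Step 4: b = 1.8e-5 * 159e-6 * 2.84e-11 / 8.00e-18
b = 1.02e-02 N*s/m


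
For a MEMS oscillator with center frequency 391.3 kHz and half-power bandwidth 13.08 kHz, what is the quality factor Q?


Step 1: Q = f0 / bandwidth
Step 2: Q = 391.3 / 13.08
Q = 29.9


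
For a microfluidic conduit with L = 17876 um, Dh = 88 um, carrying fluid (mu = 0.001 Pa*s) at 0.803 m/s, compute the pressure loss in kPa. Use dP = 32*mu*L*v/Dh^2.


Step 1: Convert to SI: L = 17876e-6 m, Dh = 88e-6 m
Step 2: dP = 32 * 0.001 * 17876e-6 * 0.803 / (88e-6)^2
Step 3: dP = 59315.82 Pa
Step 4: Convert to kPa: dP = 59.32 kPa


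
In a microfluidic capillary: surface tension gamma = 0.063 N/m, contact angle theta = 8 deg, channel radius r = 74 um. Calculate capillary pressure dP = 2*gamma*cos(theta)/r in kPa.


Step 1: cos(8 deg) = 0.9903
Step 2: Convert r to m: r = 74e-6 m
Step 3: dP = 2 * 0.063 * 0.9903 / 74e-6 = 1686.2 Pa
Step 4: Convert Pa to kPa (divide by 1000).
dP = 1.69 kPa


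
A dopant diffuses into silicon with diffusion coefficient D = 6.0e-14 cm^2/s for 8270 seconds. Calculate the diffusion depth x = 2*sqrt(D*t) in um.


Step 1: Compute D*t = 6.0e-14 * 8270 = 4.962e-10 cm^2
Step 2: sqrt(D*t) = 2.2276e-05 cm
Step 3: x = 2 * 2.2276e-05 cm = 4.4552e-05 cm
Step 4: Convert to um (1 cm = 1e4 um): x = 0.446 um


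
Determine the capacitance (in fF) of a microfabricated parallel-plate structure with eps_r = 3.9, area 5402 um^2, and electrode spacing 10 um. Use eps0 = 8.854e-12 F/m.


Step 1: Convert area to m^2: A = 5402e-12 m^2
Step 2: Convert gap to m: d = 10e-6 m
Step 3: C = eps0 * eps_r * A / d
C = 8.854e-12 * 3.9 * 5402e-12 / 10e-6
Step 4: Convert to fF (multiply by 1e15).
C = 18.65 fF


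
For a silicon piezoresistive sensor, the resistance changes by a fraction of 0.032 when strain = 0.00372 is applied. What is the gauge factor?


Step 1: Identify values.
dR/R = 0.032, strain = 0.00372
Step 2: GF = (dR/R) / strain = 0.032 / 0.00372
GF = 8.6


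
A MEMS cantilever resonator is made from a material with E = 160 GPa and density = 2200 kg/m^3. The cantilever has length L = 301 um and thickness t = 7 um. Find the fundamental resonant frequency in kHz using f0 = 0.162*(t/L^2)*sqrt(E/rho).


Step 1: Convert units to SI.
t_SI = 7e-6 m, L_SI = 301e-6 m
Step 2: Calculate sqrt(E/rho).
sqrt(160e9 / 2200) = 8528.03 m/s
Step 3: Compute f0.
f0 = 0.162 * 7e-6 / (301e-6)^2 * 8528.03 = 106740.4 Hz = 106.74 kHz


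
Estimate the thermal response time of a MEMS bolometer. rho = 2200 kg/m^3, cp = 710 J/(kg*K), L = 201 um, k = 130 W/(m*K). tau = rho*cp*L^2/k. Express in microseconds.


Step 1: Convert L to m: L = 201e-6 m
Step 2: L^2 = (201e-6)^2 = 4.0401e-08 m^2
Step 3: tau = 2200 * 710 * 4.0401e-08 / 130 = 4.8543355e-04 s
Step 4: Convert to microseconds (multiply by 1e6).
tau = 485.434 us


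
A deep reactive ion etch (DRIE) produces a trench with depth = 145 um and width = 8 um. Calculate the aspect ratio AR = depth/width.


Step 1: AR = depth / width
Step 2: AR = 145 / 8
AR = 18.1


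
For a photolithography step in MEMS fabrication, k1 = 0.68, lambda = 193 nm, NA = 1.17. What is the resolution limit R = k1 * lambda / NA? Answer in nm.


Step 1: Identify values: k1 = 0.68, lambda = 193 nm, NA = 1.17
Step 2: R = k1 * lambda / NA
R = 0.68 * 193 / 1.17
R = 112.2 nm


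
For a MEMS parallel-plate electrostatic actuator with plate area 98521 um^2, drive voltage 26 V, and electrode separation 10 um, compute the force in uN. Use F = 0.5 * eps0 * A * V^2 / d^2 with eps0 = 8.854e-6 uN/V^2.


Step 1: Identify parameters.
eps0 = 8.854e-6 uN/V^2, A = 98521 um^2, V = 26 V, d = 10 um
Step 2: Compute V^2 = 26^2 = 676
Step 3: Compute d^2 = 10^2 = 100
Step 4: F = 0.5 * 8.854e-6 * 98521 * 676 / 100
F = 2.948 uN


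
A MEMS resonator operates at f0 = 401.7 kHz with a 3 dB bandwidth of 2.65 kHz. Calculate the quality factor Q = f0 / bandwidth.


Step 1: Q = f0 / bandwidth
Step 2: Q = 401.7 / 2.65
Q = 151.6


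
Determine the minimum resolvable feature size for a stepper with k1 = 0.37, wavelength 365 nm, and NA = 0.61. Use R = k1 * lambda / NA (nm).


Step 1: Identify values: k1 = 0.37, lambda = 365 nm, NA = 0.61
Step 2: R = k1 * lambda / NA
R = 0.37 * 365 / 0.61
R = 221.4 nm


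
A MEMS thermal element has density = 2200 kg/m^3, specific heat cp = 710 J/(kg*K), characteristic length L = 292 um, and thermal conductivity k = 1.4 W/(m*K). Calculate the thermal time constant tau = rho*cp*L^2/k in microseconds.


Step 1: Convert L to m: L = 292e-6 m
Step 2: L^2 = (292e-6)^2 = 8.5264e-08 m^2
Step 3: tau = 2200 * 710 * 8.5264e-08 / 1.4 = 9.513026286e-02 s
Step 4: Convert to microseconds (multiply by 1e6).
tau = 95130.263 us


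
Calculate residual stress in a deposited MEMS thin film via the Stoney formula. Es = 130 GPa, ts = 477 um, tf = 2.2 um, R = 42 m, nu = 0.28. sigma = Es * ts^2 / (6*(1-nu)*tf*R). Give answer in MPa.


Step 1: Compute numerator: Es * ts^2 = 130 * 477^2 = 29578770 (GPa*um^2)
Step 2: Compute denominator (R in um): 6*(1-nu)*tf*R = 6*0.72*2.2*42e6 = 399168000.0 (um^2)
Step 3: sigma (GPa) = 29578770 / 399168000.0 = 7.4101e-02 GPa
Step 4: Convert to MPa (x1000): sigma = 74.1 MPa


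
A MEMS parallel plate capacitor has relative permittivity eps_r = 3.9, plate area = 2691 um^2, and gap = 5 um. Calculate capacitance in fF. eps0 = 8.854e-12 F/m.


Step 1: Convert area to m^2: A = 2691e-12 m^2
Step 2: Convert gap to m: d = 5e-6 m
Step 3: C = eps0 * eps_r * A / d
C = 8.854e-12 * 3.9 * 2691e-12 / 5e-6
Step 4: Convert to fF (multiply by 1e15).
C = 18.58 fF


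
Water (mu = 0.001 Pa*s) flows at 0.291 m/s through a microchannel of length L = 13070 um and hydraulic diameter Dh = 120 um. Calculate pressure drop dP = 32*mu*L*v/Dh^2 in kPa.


Step 1: Convert to SI: L = 13070e-6 m, Dh = 120e-6 m
Step 2: dP = 32 * 0.001 * 13070e-6 * 0.291 / (120e-6)^2
Step 3: dP = 8451.93 Pa
Step 4: Convert to kPa: dP = 8.45 kPa


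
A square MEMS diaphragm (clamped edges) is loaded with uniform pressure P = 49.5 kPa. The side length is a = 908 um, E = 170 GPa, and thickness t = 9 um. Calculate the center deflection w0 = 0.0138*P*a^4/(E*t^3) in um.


Step 1: Convert pressure to compatible units (E is in GPa, so P in GPa).
P = 49.5 kPa = 49.5e-6 GPa
Step 2: Compute numerator: 0.0138 * P * a^4.
a^4 = 908^4 = 679740887296
numerator = 0.0138 * 49.5e-6 * 679740887296 = 4.64331e+05
Step 3: Compute denominator: E * t^3 = 170 * 9^3 = 123930
Step 4: w0 = numerator / denominator = 4.64331e+05 / 123930 = 3.7467 um


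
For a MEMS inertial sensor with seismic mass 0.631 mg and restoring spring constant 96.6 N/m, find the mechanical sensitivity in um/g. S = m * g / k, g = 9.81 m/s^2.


Step 1: Convert mass: m = 0.631 mg = 6.31e-07 kg
Step 2: S = m * g / k = 6.31e-07 * 9.81 / 96.6
Step 3: S = 6.41e-08 m/g
Step 4: Convert to um/g: S = 0.064 um/g


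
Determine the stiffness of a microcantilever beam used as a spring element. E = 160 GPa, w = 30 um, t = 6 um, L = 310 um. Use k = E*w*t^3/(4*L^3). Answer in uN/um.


Step 1: Convert E to consistent units (1 GPa = 1000 uN/um^2).
E = 160 GPa = 160000 uN/um^2
Step 2: Compute t^3 = 6^3 = 216
Step 3: Compute L^3 = 310^3 = 29791000
Step 4: k = 160000 * 30 * 216 / (4 * 29791000)
k = 8.7006 uN/um


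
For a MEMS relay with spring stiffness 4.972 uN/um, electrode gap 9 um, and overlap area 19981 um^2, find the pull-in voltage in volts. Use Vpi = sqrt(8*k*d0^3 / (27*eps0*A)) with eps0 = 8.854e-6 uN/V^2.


Step 1: Compute numerator: 8 * k * d0^3 = 8 * 4.972 * 9^3 = 28996.704
Step 2: Compute denominator: 27 * eps0 * A = 27 * 8.854e-6 * 19981 = 4.776618
Step 3: Vpi = sqrt(28996.704 / 4.776618)
Vpi = 77.91 V


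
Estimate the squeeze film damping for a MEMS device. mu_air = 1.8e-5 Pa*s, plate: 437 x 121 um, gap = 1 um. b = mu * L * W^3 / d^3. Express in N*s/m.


Step 1: Convert to SI.
L = 437e-6 m, W = 121e-6 m, d = 1e-6 m
Step 2: W^3 = (121e-6)^3 = 1.77e-12 m^3
Step 3: d^3 = (1e-6)^3 = 1.00e-18 m^3
Step 4: b = 1.8e-5 * 437e-6 * 1.77e-12 / 1.00e-18
b = 1.39e-02 N*s/m


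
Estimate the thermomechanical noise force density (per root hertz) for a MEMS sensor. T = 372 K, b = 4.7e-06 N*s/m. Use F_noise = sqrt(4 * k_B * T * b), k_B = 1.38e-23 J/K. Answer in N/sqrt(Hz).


Step 1: Compute 4 * k_B * T * b
= 4 * 1.38e-23 * 372 * 4.7e-06
= 9.6512e-26 N^2/Hz
Step 2: F_noise = sqrt(9.6512e-26)
F_noise = 3.11e-13 N/sqrt(Hz)


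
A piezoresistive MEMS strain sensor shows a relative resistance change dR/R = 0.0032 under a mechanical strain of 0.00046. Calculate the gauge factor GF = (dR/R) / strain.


Step 1: Identify values.
dR/R = 0.0032, strain = 0.00046
Step 2: GF = (dR/R) / strain = 0.0032 / 0.00046
GF = 7.0


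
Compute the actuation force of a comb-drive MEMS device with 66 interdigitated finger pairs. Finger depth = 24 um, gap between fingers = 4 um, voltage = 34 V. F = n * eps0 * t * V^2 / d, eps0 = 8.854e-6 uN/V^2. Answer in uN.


Step 1: Parameters: n=66, eps0=8.854e-6 uN/V^2, t=24 um, V=34 V, d=4 um
Step 2: V^2 = 1156
Step 3: F = 66 * 8.854e-6 * 24 * 1156 / 4
F = 4.053 uN


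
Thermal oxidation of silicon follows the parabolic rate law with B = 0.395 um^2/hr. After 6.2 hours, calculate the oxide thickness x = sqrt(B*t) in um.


Step 1: Compute B*t = 0.395 * 6.2 = 2.449
Step 2: x = sqrt(2.449)
x = 1.565 um


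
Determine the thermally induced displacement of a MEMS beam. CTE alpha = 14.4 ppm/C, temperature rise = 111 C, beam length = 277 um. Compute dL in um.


Step 1: Convert CTE: alpha = 14.4 ppm/C = 14.4e-6 /C
Step 2: dL = 14.4e-6 * 111 * 277
dL = 0.4428 um


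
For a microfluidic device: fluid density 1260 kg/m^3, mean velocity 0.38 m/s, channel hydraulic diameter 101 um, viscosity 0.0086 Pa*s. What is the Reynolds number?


Step 1: Convert Dh to meters: Dh = 101e-6 m
Step 2: Re = rho * v * Dh / mu
Re = 1260 * 0.38 * 101e-6 / 0.0086
Re = 5.623


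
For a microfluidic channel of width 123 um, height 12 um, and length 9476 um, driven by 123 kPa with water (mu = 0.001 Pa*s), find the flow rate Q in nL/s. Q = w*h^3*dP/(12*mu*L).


Step 1: Convert all dimensions to SI (meters).
w = 123e-6 m, h = 12e-6 m, L = 9476e-6 m, dP = 123e3 Pa
Step 2: Q = w * h^3 * dP / (12 * mu * L)
Q = 123e-6 * (12e-6)^3 * 123e3 / (12 * 0.001 * 9476e-6) = 2.299046e-10 m^3/s
Step 3: Convert Q from m^3/s to nL/s (1 m^3 = 1e12 nL, so multiply by 1e12).
Q = 229.905 nL/s


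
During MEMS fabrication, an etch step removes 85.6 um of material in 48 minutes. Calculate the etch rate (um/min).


Step 1: Etch rate = depth / time
Step 2: rate = 85.6 / 48
rate = 1.783 um/min


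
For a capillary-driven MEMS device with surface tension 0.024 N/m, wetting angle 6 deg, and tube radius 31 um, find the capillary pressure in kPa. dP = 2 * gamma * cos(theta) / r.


Step 1: cos(6 deg) = 0.9945
Step 2: Convert r to m: r = 31e-6 m
Step 3: dP = 2 * 0.024 * 0.9945 / 31e-6 = 1539.9 Pa
Step 4: Convert Pa to kPa (divide by 1000).
dP = 1.54 kPa


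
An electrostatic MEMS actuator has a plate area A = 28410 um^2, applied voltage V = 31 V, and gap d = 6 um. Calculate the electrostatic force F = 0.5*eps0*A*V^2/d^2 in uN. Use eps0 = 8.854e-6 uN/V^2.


Step 1: Identify parameters.
eps0 = 8.854e-6 uN/V^2, A = 28410 um^2, V = 31 V, d = 6 um
Step 2: Compute V^2 = 31^2 = 961
Step 3: Compute d^2 = 6^2 = 36
Step 4: F = 0.5 * 8.854e-6 * 28410 * 961 / 36
F = 3.357 uN


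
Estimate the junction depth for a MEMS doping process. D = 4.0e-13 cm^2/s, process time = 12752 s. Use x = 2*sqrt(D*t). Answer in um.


Step 1: Compute D*t = 4.0e-13 * 12752 = 5.1008e-09 cm^2
Step 2: sqrt(D*t) = 7.14199e-05 cm
Step 3: x = 2 * 7.14199e-05 cm = 1.428398e-04 cm
Step 4: Convert to um (1 cm = 1e4 um): x = 1.428 um


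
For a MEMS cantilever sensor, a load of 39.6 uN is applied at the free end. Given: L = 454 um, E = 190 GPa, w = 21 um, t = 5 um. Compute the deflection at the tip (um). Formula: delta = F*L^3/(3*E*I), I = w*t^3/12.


Step 1: Calculate the second moment of area.
I = w * t^3 / 12 = 21 * 5^3 / 12 = 218.75 um^4
Step 2: Convert E to consistent units (1 GPa = 1000 uN/um^2).
E = 190 GPa = 190000 uN/um^2
Step 3: Calculate tip deflection.
delta = F * L^3 / (3 * E * I)
delta = 39.6 * 454^3 / (3 * 190000 * 218.75)
delta = 29.7194 um


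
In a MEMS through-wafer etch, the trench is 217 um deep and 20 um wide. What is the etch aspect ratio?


Step 1: AR = depth / width
Step 2: AR = 217 / 20
AR = 10.9


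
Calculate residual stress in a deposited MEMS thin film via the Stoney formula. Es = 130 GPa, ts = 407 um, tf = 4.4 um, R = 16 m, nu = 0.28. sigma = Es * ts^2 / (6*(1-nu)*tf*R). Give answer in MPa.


Step 1: Compute numerator: Es * ts^2 = 130 * 407^2 = 21534370 (GPa*um^2)
Step 2: Compute denominator (R in um): 6*(1-nu)*tf*R = 6*0.72*4.4*16e6 = 304128000.0 (um^2)
Step 3: sigma (GPa) = 21534370 / 304128000.0 = 7.0807e-02 GPa
Step 4: Convert to MPa (x1000): sigma = 70.8 MPa


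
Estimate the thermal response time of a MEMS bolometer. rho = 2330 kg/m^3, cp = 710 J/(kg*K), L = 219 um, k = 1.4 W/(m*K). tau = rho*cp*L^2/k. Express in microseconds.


Step 1: Convert L to m: L = 219e-6 m
Step 2: L^2 = (219e-6)^2 = 4.7961e-08 m^2
Step 3: tau = 2330 * 710 * 4.7961e-08 / 1.4 = 5.667277307e-02 s
Step 4: Convert to microseconds (multiply by 1e6).
tau = 56672.773 us


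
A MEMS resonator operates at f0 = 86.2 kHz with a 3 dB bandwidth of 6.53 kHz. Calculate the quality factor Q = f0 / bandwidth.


Step 1: Q = f0 / bandwidth
Step 2: Q = 86.2 / 6.53
Q = 13.2


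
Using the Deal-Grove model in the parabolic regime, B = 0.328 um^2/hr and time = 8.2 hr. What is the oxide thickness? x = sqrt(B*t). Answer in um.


Step 1: Compute B*t = 0.328 * 8.2 = 2.6896
Step 2: x = sqrt(2.6896)
x = 1.64 um


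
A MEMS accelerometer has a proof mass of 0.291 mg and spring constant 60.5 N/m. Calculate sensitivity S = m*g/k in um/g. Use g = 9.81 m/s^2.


Step 1: Convert mass: m = 0.291 mg = 2.91e-07 kg
Step 2: S = m * g / k = 2.91e-07 * 9.81 / 60.5
Step 3: S = 4.72e-08 m/g
Step 4: Convert to um/g: S = 0.047 um/g


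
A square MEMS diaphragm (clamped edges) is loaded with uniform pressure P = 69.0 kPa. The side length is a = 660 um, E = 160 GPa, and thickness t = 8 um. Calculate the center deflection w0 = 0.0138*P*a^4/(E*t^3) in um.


Step 1: Convert pressure to compatible units (E is in GPa, so P in GPa).
P = 69.0 kPa = 69.0e-6 GPa
Step 2: Compute numerator: 0.0138 * P * a^4.
a^4 = 660^4 = 189747360000
numerator = 0.0138 * 69.0e-6 * 189747360000 = 1.806774e+05
Step 3: Compute denominator: E * t^3 = 160 * 8^3 = 81920
Step 4: w0 = numerator / denominator = 1.806774e+05 / 81920 = 2.2055 um


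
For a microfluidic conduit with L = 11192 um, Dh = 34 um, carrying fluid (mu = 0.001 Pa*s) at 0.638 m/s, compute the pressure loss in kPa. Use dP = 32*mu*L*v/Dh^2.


Step 1: Convert to SI: L = 11192e-6 m, Dh = 34e-6 m
Step 2: dP = 32 * 0.001 * 11192e-6 * 0.638 / (34e-6)^2
Step 3: dP = 197660.79 Pa
Step 4: Convert to kPa: dP = 197.66 kPa


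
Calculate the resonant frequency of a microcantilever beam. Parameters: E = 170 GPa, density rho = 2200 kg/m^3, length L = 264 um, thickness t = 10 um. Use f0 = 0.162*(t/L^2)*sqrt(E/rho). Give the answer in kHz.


Step 1: Convert units to SI.
t_SI = 10e-6 m, L_SI = 264e-6 m
Step 2: Calculate sqrt(E/rho).
sqrt(170e9 / 2200) = 8790.49 m/s
Step 3: Compute f0.
f0 = 0.162 * 10e-6 / (264e-6)^2 * 8790.49 = 204324.4 Hz = 204.32 kHz


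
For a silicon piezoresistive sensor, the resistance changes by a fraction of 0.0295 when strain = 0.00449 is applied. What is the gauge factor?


Step 1: Identify values.
dR/R = 0.0295, strain = 0.00449
Step 2: GF = (dR/R) / strain = 0.0295 / 0.00449
GF = 6.6


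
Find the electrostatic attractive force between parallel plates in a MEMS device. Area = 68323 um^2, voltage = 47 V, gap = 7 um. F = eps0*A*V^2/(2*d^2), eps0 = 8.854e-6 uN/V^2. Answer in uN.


Step 1: Identify parameters.
eps0 = 8.854e-6 uN/V^2, A = 68323 um^2, V = 47 V, d = 7 um
Step 2: Compute V^2 = 47^2 = 2209
Step 3: Compute d^2 = 7^2 = 49
Step 4: F = 0.5 * 8.854e-6 * 68323 * 2209 / 49
F = 13.636 uN


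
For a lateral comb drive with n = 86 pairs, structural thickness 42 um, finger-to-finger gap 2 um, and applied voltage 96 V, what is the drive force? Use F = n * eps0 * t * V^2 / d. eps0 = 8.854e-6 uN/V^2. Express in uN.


Step 1: Parameters: n=86, eps0=8.854e-6 uN/V^2, t=42 um, V=96 V, d=2 um
Step 2: V^2 = 9216
Step 3: F = 86 * 8.854e-6 * 42 * 9216 / 2
F = 147.367 uN


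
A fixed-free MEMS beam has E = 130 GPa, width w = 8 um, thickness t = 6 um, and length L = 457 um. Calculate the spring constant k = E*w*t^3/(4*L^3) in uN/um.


Step 1: Convert E to consistent units (1 GPa = 1000 uN/um^2).
E = 130 GPa = 130000 uN/um^2
Step 2: Compute t^3 = 6^3 = 216
Step 3: Compute L^3 = 457^3 = 95443993
Step 4: k = 130000 * 8 * 216 / (4 * 95443993)
k = 0.5884 uN/um


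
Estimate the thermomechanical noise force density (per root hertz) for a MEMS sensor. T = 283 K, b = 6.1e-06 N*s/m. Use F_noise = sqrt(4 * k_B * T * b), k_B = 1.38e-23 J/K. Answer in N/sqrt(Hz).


Step 1: Compute 4 * k_B * T * b
= 4 * 1.38e-23 * 283 * 6.1e-06
= 9.5292e-26 N^2/Hz
Step 2: F_noise = sqrt(9.5292e-26)
F_noise = 3.09e-13 N/sqrt(Hz)


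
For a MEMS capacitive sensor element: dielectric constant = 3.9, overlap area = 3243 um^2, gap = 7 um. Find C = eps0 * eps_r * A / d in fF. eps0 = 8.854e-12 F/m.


Step 1: Convert area to m^2: A = 3243e-12 m^2
Step 2: Convert gap to m: d = 7e-6 m
Step 3: C = eps0 * eps_r * A / d
C = 8.854e-12 * 3.9 * 3243e-12 / 7e-6
Step 4: Convert to fF (multiply by 1e15).
C = 16.0 fF


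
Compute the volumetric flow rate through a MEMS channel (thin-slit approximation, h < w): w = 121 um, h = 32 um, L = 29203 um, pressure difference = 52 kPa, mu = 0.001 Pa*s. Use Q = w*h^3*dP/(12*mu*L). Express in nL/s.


Step 1: Convert all dimensions to SI (meters).
w = 121e-6 m, h = 32e-6 m, L = 29203e-6 m, dP = 52e3 Pa
Step 2: Q = w * h^3 * dP / (12 * mu * L)
Q = 121e-6 * (32e-6)^3 * 52e3 / (12 * 0.001 * 29203e-6) = 5.8834211e-10 m^3/s
Step 3: Convert Q from m^3/s to nL/s (1 m^3 = 1e12 nL, so multiply by 1e12).
Q = 588.342 nL/s


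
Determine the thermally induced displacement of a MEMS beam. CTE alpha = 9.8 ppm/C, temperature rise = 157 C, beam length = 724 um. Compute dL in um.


Step 1: Convert CTE: alpha = 9.8 ppm/C = 9.8e-6 /C
Step 2: dL = 9.8e-6 * 157 * 724
dL = 1.1139 um


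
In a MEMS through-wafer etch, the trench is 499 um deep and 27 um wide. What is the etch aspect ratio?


Step 1: AR = depth / width
Step 2: AR = 499 / 27
AR = 18.5


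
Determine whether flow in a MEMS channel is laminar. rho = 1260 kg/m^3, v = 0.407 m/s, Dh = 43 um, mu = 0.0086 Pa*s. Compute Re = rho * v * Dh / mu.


Step 1: Convert Dh to meters: Dh = 43e-6 m
Step 2: Re = rho * v * Dh / mu
Re = 1260 * 0.407 * 43e-6 / 0.0086
Re = 2.564
Since Re = 2.564 is below ~2300, the flow is laminar.


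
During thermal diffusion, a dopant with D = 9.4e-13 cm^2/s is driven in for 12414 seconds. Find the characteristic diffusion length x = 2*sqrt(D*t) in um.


Step 1: Compute D*t = 9.4e-13 * 12414 = 1.166916e-08 cm^2
Step 2: sqrt(D*t) = 1.0802e-04 cm
Step 3: x = 2 * 1.0802e-04 cm = 2.1604e-04 cm
Step 4: Convert to um (1 cm = 1e4 um): x = 2.16 um


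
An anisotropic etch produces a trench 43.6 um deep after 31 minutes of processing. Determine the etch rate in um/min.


Step 1: Etch rate = depth / time
Step 2: rate = 43.6 / 31
rate = 1.406 um/min


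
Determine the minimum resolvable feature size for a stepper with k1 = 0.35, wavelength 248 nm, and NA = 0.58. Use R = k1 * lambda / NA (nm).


Step 1: Identify values: k1 = 0.35, lambda = 248 nm, NA = 0.58
Step 2: R = k1 * lambda / NA
R = 0.35 * 248 / 0.58
R = 149.7 nm


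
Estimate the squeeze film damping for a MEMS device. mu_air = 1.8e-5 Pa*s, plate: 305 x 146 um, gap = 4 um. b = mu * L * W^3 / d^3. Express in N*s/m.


Step 1: Convert to SI.
L = 305e-6 m, W = 146e-6 m, d = 4e-6 m
Step 2: W^3 = (146e-6)^3 = 3.11e-12 m^3
Step 3: d^3 = (4e-6)^3 = 6.40e-17 m^3
Step 4: b = 1.8e-5 * 305e-6 * 3.11e-12 / 6.40e-17
b = 2.67e-04 N*s/m


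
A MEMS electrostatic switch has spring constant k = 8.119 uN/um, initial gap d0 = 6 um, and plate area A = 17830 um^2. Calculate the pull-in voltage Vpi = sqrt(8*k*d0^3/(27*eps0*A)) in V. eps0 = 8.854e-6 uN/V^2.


Step 1: Compute numerator: 8 * k * d0^3 = 8 * 8.119 * 6^3 = 14029.632
Step 2: Compute denominator: 27 * eps0 * A = 27 * 8.854e-6 * 17830 = 4.262404
Step 3: Vpi = sqrt(14029.632 / 4.262404)
Vpi = 57.37 V


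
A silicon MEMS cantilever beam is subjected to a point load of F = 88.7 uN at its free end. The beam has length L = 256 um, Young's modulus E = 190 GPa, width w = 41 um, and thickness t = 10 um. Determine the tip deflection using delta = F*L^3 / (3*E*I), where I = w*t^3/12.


Step 1: Calculate the second moment of area.
I = w * t^3 / 12 = 41 * 10^3 / 12 = 3416.6667 um^4
Step 2: Convert E to consistent units (1 GPa = 1000 uN/um^2).
E = 190 GPa = 190000 uN/um^2
Step 3: Calculate tip deflection.
delta = F * L^3 / (3 * E * I)
delta = 88.7 * 256^3 / (3 * 190000 * 3416.6667)
delta = 0.7641 um


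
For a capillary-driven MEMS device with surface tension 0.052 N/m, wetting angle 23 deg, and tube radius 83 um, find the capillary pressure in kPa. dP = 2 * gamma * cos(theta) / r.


Step 1: cos(23 deg) = 0.9205
Step 2: Convert r to m: r = 83e-6 m
Step 3: dP = 2 * 0.052 * 0.9205 / 83e-6 = 1153.4 Pa
Step 4: Convert Pa to kPa (divide by 1000).
dP = 1.15 kPa


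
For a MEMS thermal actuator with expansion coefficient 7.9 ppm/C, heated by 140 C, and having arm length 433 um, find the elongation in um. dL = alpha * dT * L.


Step 1: Convert CTE: alpha = 7.9 ppm/C = 7.9e-6 /C
Step 2: dL = 7.9e-6 * 140 * 433
dL = 0.4789 um


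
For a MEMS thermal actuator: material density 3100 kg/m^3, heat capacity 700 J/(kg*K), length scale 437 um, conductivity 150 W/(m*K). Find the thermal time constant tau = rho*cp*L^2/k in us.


Step 1: Convert L to m: L = 437e-6 m
Step 2: L^2 = (437e-6)^2 = 1.90969e-07 m^2
Step 3: tau = 3100 * 700 * 1.90969e-07 / 150 = 2.76268487e-03 s
Step 4: Convert to microseconds (multiply by 1e6).
tau = 2762.685 us


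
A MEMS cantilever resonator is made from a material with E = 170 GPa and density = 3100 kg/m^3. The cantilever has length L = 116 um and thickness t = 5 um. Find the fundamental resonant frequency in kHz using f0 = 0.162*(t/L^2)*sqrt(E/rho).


Step 1: Convert units to SI.
t_SI = 5e-6 m, L_SI = 116e-6 m
Step 2: Calculate sqrt(E/rho).
sqrt(170e9 / 3100) = 7405.32 m/s
Step 3: Compute f0.
f0 = 0.162 * 5e-6 / (116e-6)^2 * 7405.32 = 445772.1 Hz = 445.77 kHz


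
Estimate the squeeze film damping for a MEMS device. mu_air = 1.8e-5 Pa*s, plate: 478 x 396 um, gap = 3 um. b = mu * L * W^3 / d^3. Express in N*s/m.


Step 1: Convert to SI.
L = 478e-6 m, W = 396e-6 m, d = 3e-6 m
Step 2: W^3 = (396e-6)^3 = 6.21e-11 m^3
Step 3: d^3 = (3e-6)^3 = 2.70e-17 m^3
Step 4: b = 1.8e-5 * 478e-6 * 6.21e-11 / 2.70e-17
b = 1.98e-02 N*s/m


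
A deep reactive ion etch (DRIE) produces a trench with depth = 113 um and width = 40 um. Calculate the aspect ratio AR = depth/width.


Step 1: AR = depth / width
Step 2: AR = 113 / 40
AR = 2.8


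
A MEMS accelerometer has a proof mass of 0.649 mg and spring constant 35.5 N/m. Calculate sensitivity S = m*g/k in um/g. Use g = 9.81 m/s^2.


Step 1: Convert mass: m = 0.649 mg = 6.49e-07 kg
Step 2: S = m * g / k = 6.49e-07 * 9.81 / 35.5
Step 3: S = 1.79e-07 m/g
Step 4: Convert to um/g: S = 0.179 um/g


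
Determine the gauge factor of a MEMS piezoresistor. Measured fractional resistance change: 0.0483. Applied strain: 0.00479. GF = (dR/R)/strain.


Step 1: Identify values.
dR/R = 0.0483, strain = 0.00479
Step 2: GF = (dR/R) / strain = 0.0483 / 0.00479
GF = 10.1


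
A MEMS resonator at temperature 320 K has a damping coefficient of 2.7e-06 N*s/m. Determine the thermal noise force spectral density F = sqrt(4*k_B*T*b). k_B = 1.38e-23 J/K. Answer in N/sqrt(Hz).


Step 1: Compute 4 * k_B * T * b
= 4 * 1.38e-23 * 320 * 2.7e-06
= 4.7693e-26 N^2/Hz
Step 2: F_noise = sqrt(4.7693e-26)
F_noise = 2.18e-13 N/sqrt(Hz)


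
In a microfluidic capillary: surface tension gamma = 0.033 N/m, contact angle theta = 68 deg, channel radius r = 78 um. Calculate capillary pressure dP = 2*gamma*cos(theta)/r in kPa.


Step 1: cos(68 deg) = 0.3746
Step 2: Convert r to m: r = 78e-6 m
Step 3: dP = 2 * 0.033 * 0.3746 / 78e-6 = 317.0 Pa
Step 4: Convert Pa to kPa (divide by 1000).
dP = 0.32 kPa


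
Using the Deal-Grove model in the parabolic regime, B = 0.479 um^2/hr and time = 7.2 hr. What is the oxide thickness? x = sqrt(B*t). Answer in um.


Step 1: Compute B*t = 0.479 * 7.2 = 3.4488
Step 2: x = sqrt(3.4488)
x = 1.857 um


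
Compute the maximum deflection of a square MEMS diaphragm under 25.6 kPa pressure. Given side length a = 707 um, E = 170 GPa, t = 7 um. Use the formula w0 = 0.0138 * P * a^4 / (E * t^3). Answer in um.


Step 1: Convert pressure to compatible units (E is in GPa, so P in GPa).
P = 25.6 kPa = 25.6e-6 GPa
Step 2: Compute numerator: 0.0138 * P * a^4.
a^4 = 707^4 = 249849022801
numerator = 0.0138 * 25.6e-6 * 249849022801 = 8.826666e+04
Step 3: Compute denominator: E * t^3 = 170 * 7^3 = 58310
Step 4: w0 = numerator / denominator = 8.826666e+04 / 58310 = 1.5137 um


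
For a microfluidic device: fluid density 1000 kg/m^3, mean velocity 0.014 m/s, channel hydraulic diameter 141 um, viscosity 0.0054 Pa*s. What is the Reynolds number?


Step 1: Convert Dh to meters: Dh = 141e-6 m
Step 2: Re = rho * v * Dh / mu
Re = 1000 * 0.014 * 141e-6 / 0.0054
Re = 0.366


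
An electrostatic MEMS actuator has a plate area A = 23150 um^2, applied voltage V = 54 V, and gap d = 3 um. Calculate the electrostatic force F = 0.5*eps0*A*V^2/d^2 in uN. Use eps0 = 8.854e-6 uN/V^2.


Step 1: Identify parameters.
eps0 = 8.854e-6 uN/V^2, A = 23150 um^2, V = 54 V, d = 3 um
Step 2: Compute V^2 = 54^2 = 2916
Step 3: Compute d^2 = 3^2 = 9
Step 4: F = 0.5 * 8.854e-6 * 23150 * 2916 / 9
F = 33.205 uN


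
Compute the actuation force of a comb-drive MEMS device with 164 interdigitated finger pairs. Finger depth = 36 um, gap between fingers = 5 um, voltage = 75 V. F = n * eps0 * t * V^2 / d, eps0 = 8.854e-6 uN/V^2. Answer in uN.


Step 1: Parameters: n=164, eps0=8.854e-6 uN/V^2, t=36 um, V=75 V, d=5 um
Step 2: V^2 = 5625
Step 3: F = 164 * 8.854e-6 * 36 * 5625 / 5
F = 58.808 uN


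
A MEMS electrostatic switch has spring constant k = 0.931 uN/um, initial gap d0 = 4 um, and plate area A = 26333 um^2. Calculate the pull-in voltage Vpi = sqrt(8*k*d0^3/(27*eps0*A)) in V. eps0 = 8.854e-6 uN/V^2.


Step 1: Compute numerator: 8 * k * d0^3 = 8 * 0.931 * 4^3 = 476.672
Step 2: Compute denominator: 27 * eps0 * A = 27 * 8.854e-6 * 26333 = 6.295114
Step 3: Vpi = sqrt(476.672 / 6.295114)
Vpi = 8.7 V


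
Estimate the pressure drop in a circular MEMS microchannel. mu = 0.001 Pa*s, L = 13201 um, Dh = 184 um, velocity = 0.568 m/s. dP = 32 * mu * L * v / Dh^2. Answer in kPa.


Step 1: Convert to SI: L = 13201e-6 m, Dh = 184e-6 m
Step 2: dP = 32 * 0.001 * 13201e-6 * 0.568 / (184e-6)^2
Step 3: dP = 7087.12 Pa
Step 4: Convert to kPa: dP = 7.09 kPa


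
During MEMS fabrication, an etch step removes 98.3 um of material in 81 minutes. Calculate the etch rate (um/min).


Step 1: Etch rate = depth / time
Step 2: rate = 98.3 / 81
rate = 1.214 um/min


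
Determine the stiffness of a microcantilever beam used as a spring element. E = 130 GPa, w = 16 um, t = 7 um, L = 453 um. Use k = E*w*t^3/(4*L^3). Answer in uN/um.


Step 1: Convert E to consistent units (1 GPa = 1000 uN/um^2).
E = 130 GPa = 130000 uN/um^2
Step 2: Compute t^3 = 7^3 = 343
Step 3: Compute L^3 = 453^3 = 92959677
Step 4: k = 130000 * 16 * 343 / (4 * 92959677)
k = 1.9187 uN/um


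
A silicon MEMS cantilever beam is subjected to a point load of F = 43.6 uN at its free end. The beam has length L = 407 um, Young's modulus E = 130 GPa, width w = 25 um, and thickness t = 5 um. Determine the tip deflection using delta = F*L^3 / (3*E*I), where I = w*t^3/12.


Step 1: Calculate the second moment of area.
I = w * t^3 / 12 = 25 * 5^3 / 12 = 260.4167 um^4
Step 2: Convert E to consistent units (1 GPa = 1000 uN/um^2).
E = 130 GPa = 130000 uN/um^2
Step 3: Calculate tip deflection.
delta = F * L^3 / (3 * E * I)
delta = 43.6 * 407^3 / (3 * 130000 * 260.4167)
delta = 28.9425 um


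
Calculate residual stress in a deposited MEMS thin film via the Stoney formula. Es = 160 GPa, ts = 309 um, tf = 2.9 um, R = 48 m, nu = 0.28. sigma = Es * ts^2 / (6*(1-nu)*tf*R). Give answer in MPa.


Step 1: Compute numerator: Es * ts^2 = 160 * 309^2 = 15276960 (GPa*um^2)
Step 2: Compute denominator (R in um): 6*(1-nu)*tf*R = 6*0.72*2.9*48e6 = 601344000.0 (um^2)
Step 3: sigma (GPa) = 15276960 / 601344000.0 = 2.5405e-02 GPa
Step 4: Convert to MPa (x1000): sigma = 25.4 MPa


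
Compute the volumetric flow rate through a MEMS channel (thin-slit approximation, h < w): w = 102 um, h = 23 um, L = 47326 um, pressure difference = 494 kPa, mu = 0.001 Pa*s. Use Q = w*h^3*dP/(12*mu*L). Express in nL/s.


Step 1: Convert all dimensions to SI (meters).
w = 102e-6 m, h = 23e-6 m, L = 47326e-6 m, dP = 494e3 Pa
Step 2: Q = w * h^3 * dP / (12 * mu * L)
Q = 102e-6 * (23e-6)^3 * 494e3 / (12 * 0.001 * 47326e-6) = 1.07951724e-09 m^3/s
Step 3: Convert Q from m^3/s to nL/s (1 m^3 = 1e12 nL, so multiply by 1e12).
Q = 1079.517 nL/s


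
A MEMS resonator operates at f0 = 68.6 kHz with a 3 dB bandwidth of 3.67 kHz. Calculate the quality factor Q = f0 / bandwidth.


Step 1: Q = f0 / bandwidth
Step 2: Q = 68.6 / 3.67
Q = 18.7


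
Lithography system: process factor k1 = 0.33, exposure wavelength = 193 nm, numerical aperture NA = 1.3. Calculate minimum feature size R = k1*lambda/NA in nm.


Step 1: Identify values: k1 = 0.33, lambda = 193 nm, NA = 1.3
Step 2: R = k1 * lambda / NA
R = 0.33 * 193 / 1.3
R = 49.0 nm


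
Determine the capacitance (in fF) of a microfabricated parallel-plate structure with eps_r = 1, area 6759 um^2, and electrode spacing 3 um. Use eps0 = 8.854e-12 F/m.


Step 1: Convert area to m^2: A = 6759e-12 m^2
Step 2: Convert gap to m: d = 3e-6 m
Step 3: C = eps0 * eps_r * A / d
C = 8.854e-12 * 1 * 6759e-12 / 3e-6
Step 4: Convert to fF (multiply by 1e15).
C = 19.95 fF


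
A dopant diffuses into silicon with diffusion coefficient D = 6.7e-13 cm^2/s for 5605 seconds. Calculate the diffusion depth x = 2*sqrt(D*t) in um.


Step 1: Compute D*t = 6.7e-13 * 5605 = 3.75535e-09 cm^2
Step 2: sqrt(D*t) = 6.12809e-05 cm
Step 3: x = 2 * 6.12809e-05 cm = 1.225618e-04 cm
Step 4: Convert to um (1 cm = 1e4 um): x = 1.226 um


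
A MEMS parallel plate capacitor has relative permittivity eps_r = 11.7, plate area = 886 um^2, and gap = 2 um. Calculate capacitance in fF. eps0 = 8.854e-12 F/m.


Step 1: Convert area to m^2: A = 886e-12 m^2
Step 2: Convert gap to m: d = 2e-6 m
Step 3: C = eps0 * eps_r * A / d
C = 8.854e-12 * 11.7 * 886e-12 / 2e-6
Step 4: Convert to fF (multiply by 1e15).
C = 45.89 fF


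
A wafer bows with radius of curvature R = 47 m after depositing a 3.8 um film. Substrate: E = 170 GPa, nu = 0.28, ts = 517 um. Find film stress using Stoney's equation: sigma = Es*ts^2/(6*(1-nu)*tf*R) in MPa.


Step 1: Compute numerator: Es * ts^2 = 170 * 517^2 = 45439130 (GPa*um^2)
Step 2: Compute denominator (R in um): 6*(1-nu)*tf*R = 6*0.72*3.8*47e6 = 771552000.0 (um^2)
Step 3: sigma (GPa) = 45439130 / 771552000.0 = 5.8893e-02 GPa
Step 4: Convert to MPa (x1000): sigma = 58.9 MPa


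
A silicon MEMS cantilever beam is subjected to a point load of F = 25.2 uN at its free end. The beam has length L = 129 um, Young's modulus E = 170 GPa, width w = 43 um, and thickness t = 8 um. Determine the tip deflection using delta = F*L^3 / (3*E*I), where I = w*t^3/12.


Step 1: Calculate the second moment of area.
I = w * t^3 / 12 = 43 * 8^3 / 12 = 1834.6667 um^4
Step 2: Convert E to consistent units (1 GPa = 1000 uN/um^2).
E = 170 GPa = 170000 uN/um^2
Step 3: Calculate tip deflection.
delta = F * L^3 / (3 * E * I)
delta = 25.2 * 129^3 / (3 * 170000 * 1834.6667)
delta = 0.0578 um


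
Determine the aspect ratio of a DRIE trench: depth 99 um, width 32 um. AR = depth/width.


Step 1: AR = depth / width
Step 2: AR = 99 / 32
AR = 3.1


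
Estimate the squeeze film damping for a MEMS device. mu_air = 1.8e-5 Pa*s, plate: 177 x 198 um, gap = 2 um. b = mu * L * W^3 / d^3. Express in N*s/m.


Step 1: Convert to SI.
L = 177e-6 m, W = 198e-6 m, d = 2e-6 m
Step 2: W^3 = (198e-6)^3 = 7.76e-12 m^3
Step 3: d^3 = (2e-6)^3 = 8.00e-18 m^3
Step 4: b = 1.8e-5 * 177e-6 * 7.76e-12 / 8.00e-18
b = 3.09e-03 N*s/m


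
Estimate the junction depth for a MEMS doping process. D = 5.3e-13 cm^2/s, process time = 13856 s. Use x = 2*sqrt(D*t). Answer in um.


Step 1: Compute D*t = 5.3e-13 * 13856 = 7.34368e-09 cm^2
Step 2: sqrt(D*t) = 8.56953e-05 cm
Step 3: x = 2 * 8.56953e-05 cm = 1.713906e-04 cm
Step 4: Convert to um (1 cm = 1e4 um): x = 1.714 um


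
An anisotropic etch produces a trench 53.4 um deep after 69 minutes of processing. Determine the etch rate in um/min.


Step 1: Etch rate = depth / time
Step 2: rate = 53.4 / 69
rate = 0.774 um/min
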